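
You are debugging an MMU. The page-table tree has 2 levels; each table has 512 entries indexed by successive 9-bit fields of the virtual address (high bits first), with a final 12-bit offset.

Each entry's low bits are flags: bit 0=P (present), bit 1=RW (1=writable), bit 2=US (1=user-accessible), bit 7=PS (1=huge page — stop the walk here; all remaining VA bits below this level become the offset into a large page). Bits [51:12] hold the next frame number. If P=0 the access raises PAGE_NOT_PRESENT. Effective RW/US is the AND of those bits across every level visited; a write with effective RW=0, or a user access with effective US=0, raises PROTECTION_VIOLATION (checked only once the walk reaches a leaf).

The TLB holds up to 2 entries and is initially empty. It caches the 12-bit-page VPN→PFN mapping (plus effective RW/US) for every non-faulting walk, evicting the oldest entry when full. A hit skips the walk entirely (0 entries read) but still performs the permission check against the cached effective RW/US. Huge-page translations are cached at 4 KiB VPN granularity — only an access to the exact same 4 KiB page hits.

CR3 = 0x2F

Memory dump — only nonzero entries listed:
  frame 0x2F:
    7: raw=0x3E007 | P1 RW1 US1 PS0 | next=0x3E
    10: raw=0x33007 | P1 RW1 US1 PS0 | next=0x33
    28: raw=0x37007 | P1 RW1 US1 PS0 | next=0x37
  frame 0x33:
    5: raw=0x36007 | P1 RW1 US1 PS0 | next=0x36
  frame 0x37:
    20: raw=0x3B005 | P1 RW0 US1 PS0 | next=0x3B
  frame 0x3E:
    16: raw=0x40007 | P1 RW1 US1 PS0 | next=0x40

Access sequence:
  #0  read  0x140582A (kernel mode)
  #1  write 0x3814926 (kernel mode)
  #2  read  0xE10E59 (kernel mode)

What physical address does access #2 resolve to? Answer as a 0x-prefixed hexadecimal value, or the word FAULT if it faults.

Walk each access:
#0 VA=0x140582A (r,kernel):
  lvl0: tbl 0x2F, slot 10 ⇒ 0x33007 (P1/RW1/US1/PS0)
  lvl1: tbl 0x33, slot 5 ⇒ 0x36007 (P1/RW1/US1/PS0)
  ⇒ phys 0x3682A  [2 reads]
#1 VA=0x3814926 (w,kernel):
  lvl0: tbl 0x2F, slot 28 ⇒ 0x37007 (P1/RW1/US1/PS0)
  lvl1: tbl 0x37, slot 20 ⇒ 0x3B005 (P1/RW0/US1/PS0)
  ✗ PROTECTION_VIOLATION  [2 reads]
#2 VA=0xE10E59 (r,kernel):
  lvl0: tbl 0x2F, slot 7 ⇒ 0x3E007 (P1/RW1/US1/PS0)
  lvl1: tbl 0x3E, slot 16 ⇒ 0x40007 (P1/RW1/US1/PS0)
  ⇒ phys 0x40E59  [2 reads]

Access #2 PA: 0x40E59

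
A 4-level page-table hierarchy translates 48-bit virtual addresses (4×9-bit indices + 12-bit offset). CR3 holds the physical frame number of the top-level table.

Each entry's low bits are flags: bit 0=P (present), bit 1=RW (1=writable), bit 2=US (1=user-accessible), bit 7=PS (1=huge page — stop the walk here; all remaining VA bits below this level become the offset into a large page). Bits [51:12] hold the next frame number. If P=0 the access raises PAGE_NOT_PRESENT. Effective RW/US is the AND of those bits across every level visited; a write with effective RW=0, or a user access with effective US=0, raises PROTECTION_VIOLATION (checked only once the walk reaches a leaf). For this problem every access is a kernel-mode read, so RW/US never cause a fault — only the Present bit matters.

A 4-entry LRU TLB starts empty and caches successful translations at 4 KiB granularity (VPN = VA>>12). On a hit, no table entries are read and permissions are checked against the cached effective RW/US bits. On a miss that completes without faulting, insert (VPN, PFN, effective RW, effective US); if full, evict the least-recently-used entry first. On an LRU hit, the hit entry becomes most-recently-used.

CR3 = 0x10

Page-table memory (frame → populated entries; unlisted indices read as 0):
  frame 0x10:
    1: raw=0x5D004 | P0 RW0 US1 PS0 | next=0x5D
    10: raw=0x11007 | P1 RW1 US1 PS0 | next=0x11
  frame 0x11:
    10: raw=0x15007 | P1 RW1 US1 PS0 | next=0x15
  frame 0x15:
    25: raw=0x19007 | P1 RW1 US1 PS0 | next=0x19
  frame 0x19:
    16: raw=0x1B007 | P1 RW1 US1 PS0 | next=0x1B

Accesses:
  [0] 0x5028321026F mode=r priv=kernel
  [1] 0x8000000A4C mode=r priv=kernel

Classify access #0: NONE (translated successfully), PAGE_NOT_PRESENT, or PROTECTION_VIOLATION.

Per-access translation:
#0 VA=0x5028321026F (r,kernel):
  L0: frame=0x10 idx=10 entry=0x11007 [P=1 RW=1 US=1 PS=0]
  L1: frame=0x11 idx=10 entry=0x15007 [P=1 RW=1 US=1 PS=0]
  L2: frame=0x15 idx=25 entry=0x19007 [P=1 RW=1 US=1 PS=0]
  L3: frame=0x19 idx=16 entry=0x1B007 [P=1 RW=1 US=1 PS=0]
  ⇒ phys 0x1B26F  [4 reads]
#1 VA=0x8000000A4C (r,kernel):
  L0: frame=0x10 idx=1 entry=0x5D004 [P=0 RW=0 US=1 PS=0]
  → PAGE_NOT_PRESENT  (1 entries read)

Access #0 fault: NONE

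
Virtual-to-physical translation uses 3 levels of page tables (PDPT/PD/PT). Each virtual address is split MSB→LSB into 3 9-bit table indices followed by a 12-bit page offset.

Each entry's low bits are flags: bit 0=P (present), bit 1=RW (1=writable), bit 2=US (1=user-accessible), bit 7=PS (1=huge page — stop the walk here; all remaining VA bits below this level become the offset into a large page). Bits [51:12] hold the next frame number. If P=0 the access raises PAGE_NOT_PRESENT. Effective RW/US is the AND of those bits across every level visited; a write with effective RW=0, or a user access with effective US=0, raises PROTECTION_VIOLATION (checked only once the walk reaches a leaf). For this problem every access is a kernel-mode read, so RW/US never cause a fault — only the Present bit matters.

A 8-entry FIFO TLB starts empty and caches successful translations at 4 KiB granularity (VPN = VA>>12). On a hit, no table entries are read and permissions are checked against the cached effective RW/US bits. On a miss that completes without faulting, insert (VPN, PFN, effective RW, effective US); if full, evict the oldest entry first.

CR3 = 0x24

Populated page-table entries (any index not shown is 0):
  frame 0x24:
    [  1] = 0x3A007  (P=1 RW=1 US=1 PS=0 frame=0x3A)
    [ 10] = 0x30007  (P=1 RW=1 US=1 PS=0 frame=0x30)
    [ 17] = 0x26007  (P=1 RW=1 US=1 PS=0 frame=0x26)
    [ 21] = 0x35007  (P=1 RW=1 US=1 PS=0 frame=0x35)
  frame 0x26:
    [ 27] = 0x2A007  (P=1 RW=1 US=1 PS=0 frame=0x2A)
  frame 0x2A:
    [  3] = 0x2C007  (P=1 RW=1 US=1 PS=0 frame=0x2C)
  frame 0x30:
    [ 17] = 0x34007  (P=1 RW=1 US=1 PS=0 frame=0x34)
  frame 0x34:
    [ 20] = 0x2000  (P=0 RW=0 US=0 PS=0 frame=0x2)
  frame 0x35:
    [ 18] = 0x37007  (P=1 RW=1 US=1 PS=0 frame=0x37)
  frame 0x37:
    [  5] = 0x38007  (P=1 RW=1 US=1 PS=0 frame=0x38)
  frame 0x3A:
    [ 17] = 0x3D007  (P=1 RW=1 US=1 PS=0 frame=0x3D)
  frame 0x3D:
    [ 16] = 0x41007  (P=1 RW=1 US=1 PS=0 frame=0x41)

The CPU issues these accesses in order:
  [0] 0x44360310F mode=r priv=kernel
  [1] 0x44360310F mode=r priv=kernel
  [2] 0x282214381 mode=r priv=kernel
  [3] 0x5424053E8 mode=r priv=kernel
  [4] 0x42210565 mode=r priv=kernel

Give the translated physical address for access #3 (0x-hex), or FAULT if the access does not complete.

Trace:
#0 VA=0x44360310F (r,kernel):
  L0: frame=0x24 idx=17 entry=0x26007 [P=1 RW=1 US=1 PS=0]
  L1: frame=0x26 idx=27 entry=0x2A007 [P=1 RW=1 US=1 PS=0]
  L2: frame=0x2A idx=3 entry=0x2C007 [P=1 RW=1 US=1 PS=0]
  → PA=0x2C10F  (3 entries read)
#1 VA=0x44360310F (r,kernel):
  TLB hit vpn=0x443603 → PA=0x2C10F
#2 VA=0x282214381 (r,kernel):
  L0: frame=0x24 idx=10 entry=0x30007 [P=1 RW=1 US=1 PS=0]
  L1: frame=0x30 idx=17 entry=0x34007 [P=1 RW=1 US=1 PS=0]
  L2: frame=0x34 idx=20 entry=0x2000 [P=0 RW=0 US=0 PS=0]
  ⇒ fault: PAGE_NOT_PRESENT  — 3 lookups
#3 VA=0x5424053E8 (r,kernel):
  L0: frame=0x24 idx=21 entry=0x35007 [P=1 RW=1 US=1 PS=0]
  L1: frame=0x35 idx=18 entry=0x37007 [P=1 RW=1 US=1 PS=0]
  L2: frame=0x37 idx=5 entry=0x38007 [P=1 RW=1 US=1 PS=0]
  → PA=0x383E8  (3 entries read)
#4 VA=0x42210565 (r,kernel):
  L0: frame=0x24 idx=1 entry=0x3A007 [P=1 RW=1 US=1 PS=0]
  L1: frame=0x3A idx=17 entry=0x3D007 [P=1 RW=1 US=1 PS=0]
  L2: frame=0x3D idx=16 entry=0x41007 [P=1 RW=1 US=1 PS=0]
  → PA=0x41565  (3 entries read)

Access #3 PA: 0x383E8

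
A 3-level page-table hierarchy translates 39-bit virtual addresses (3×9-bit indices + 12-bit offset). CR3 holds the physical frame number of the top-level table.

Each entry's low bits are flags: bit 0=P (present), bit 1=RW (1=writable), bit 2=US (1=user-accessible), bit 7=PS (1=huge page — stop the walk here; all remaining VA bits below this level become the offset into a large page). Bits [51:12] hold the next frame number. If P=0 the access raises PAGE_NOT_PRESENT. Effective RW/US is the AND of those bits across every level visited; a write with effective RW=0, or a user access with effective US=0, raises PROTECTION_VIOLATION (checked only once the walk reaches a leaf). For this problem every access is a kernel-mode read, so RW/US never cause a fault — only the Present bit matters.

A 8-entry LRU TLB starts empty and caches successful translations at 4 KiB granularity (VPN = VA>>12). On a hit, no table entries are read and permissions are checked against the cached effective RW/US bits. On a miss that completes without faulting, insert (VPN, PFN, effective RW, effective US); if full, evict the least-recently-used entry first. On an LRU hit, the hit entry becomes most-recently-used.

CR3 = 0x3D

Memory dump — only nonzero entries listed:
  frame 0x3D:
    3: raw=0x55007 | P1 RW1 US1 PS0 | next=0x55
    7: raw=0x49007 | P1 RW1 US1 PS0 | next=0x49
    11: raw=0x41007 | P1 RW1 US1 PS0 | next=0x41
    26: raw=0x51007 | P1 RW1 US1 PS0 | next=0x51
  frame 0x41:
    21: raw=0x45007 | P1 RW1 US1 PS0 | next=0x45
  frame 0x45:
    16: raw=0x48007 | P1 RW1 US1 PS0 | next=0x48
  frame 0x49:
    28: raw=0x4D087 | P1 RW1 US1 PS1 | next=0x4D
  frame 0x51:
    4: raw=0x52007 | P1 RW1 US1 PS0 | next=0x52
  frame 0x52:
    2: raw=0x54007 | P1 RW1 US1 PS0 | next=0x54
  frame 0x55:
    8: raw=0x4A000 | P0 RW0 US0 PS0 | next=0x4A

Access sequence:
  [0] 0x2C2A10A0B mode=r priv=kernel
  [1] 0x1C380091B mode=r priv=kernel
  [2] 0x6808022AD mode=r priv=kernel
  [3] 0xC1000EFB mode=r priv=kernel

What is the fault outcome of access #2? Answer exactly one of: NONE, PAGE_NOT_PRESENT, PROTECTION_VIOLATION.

Per-access translation:
#0 VA=0x2C2A10A0B (r,kernel):
  L0: frame=0x3D idx=11 entry=0x41007 [P=1 RW=1 US=1 PS=0]
  L1: frame=0x41 idx=21 entry=0x45007 [P=1 RW=1 US=1 PS=0]
  L2: frame=0x45 idx=16 entry=0x48007 [P=1 RW=1 US=1 PS=0]
  → PA=0x48A0B  (3 entries read)
#1 VA=0x1C380091B (r,kernel):
  L0: frame=0x3D idx=7 entry=0x49007 [P=1 RW=1 US=1 PS=0]
  L1: frame=0x49 idx=28 entry=0x4D087 [P=1 RW=1 US=1 PS=1]
  → PA=0x4D91B (huge @L1)  (2 entries read)
#2 VA=0x6808022AD (r,kernel):
  L0: frame=0x3D idx=26 entry=0x51007 [P=1 RW=1 US=1 PS=0]
  L1: frame=0x51 idx=4 entry=0x52007 [P=1 RW=1 US=1 PS=0]
  L2: frame=0x52 idx=2 entry=0x54007 [P=1 RW=1 US=1 PS=0]
  → PA=0x542AD  (3 entries read)
#3 VA=0xC1000EFB (r,kernel):
  L0: frame=0x3D idx=3 entry=0x55007 [P=1 RW=1 US=1 PS=0]
  L1: frame=0x55 idx=8 entry=0x4A000 [P=0 RW=0 US=0 PS=0]
  ⇒ fault: PAGE_NOT_PRESENT  — 2 lookups

Access #2 fault: NONE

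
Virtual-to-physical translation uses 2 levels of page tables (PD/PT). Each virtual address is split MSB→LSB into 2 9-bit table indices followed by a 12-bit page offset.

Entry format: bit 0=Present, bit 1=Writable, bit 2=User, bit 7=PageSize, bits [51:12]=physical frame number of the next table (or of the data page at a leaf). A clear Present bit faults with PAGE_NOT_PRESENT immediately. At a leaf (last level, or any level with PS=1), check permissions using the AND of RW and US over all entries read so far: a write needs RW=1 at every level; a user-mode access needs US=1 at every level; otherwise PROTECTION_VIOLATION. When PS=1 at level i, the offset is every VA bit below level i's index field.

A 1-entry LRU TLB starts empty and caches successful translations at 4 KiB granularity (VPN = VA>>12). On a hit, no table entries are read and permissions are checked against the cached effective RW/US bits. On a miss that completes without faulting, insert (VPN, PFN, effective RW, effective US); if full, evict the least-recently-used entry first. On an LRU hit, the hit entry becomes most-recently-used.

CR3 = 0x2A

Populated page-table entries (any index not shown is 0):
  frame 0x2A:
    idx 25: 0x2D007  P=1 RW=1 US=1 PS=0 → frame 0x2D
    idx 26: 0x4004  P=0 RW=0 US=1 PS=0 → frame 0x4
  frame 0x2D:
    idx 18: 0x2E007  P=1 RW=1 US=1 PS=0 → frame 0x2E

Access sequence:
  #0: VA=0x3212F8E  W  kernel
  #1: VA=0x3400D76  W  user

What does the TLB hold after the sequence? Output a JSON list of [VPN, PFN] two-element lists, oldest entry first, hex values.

Per-access translation:
#0 VA=0x3212F8E (w,kernel):
  [0] read 0x2A idx=25: raw=0x2D007 flags P=1 W=1 U=1 S=0
  [1] read 0x2D idx=18: raw=0x2E007 flags P=1 W=1 U=1 S=0
  → PA=0x2EF8E  (2 entries read)
#1 VA=0x3400D76 (w,user):
  [0] read 0x2A idx=26: raw=0x4004 flags P=0 W=0 U=1 S=0
  → PAGE_NOT_PRESENT  (1 entries read)

TLB: [["0x3212", "0x2E"]]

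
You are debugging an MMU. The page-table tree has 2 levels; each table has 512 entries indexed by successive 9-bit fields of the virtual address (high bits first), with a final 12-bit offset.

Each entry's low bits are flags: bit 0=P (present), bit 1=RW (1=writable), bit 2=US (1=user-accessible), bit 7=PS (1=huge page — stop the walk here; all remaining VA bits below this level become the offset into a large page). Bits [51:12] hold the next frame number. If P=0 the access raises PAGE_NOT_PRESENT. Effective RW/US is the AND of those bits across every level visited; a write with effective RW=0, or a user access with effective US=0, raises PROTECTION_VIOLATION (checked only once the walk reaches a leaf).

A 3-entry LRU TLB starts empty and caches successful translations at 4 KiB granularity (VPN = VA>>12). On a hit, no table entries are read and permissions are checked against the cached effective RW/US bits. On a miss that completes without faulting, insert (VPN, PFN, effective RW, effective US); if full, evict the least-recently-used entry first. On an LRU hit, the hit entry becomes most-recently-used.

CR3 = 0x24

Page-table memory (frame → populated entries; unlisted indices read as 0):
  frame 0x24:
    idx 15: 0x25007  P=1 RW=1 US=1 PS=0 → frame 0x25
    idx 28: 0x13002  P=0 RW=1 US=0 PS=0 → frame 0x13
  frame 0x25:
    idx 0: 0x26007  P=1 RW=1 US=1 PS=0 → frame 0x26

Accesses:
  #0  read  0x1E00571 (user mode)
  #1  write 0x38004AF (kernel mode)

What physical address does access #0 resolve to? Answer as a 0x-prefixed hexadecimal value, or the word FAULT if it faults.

Walk each access:
#0 VA=0x1E00571 (r,user):
  L0: frame=0x24 idx=15 entry=0x25007 [P=1 RW=1 US=1 PS=0]
  L1: frame=0x25 idx=0 entry=0x26007 [P=1 RW=1 US=1 PS=0]
  ✓ 0x26571  — 2 lookups
#1 VA=0x38004AF (w,kernel):
  L0: frame=0x24 idx=28 entry=0x13002 [P=0 RW=1 US=0 PS=0]
  → PAGE_NOT_PRESENT  (1 entries read)

Access #0 PA: 0x26571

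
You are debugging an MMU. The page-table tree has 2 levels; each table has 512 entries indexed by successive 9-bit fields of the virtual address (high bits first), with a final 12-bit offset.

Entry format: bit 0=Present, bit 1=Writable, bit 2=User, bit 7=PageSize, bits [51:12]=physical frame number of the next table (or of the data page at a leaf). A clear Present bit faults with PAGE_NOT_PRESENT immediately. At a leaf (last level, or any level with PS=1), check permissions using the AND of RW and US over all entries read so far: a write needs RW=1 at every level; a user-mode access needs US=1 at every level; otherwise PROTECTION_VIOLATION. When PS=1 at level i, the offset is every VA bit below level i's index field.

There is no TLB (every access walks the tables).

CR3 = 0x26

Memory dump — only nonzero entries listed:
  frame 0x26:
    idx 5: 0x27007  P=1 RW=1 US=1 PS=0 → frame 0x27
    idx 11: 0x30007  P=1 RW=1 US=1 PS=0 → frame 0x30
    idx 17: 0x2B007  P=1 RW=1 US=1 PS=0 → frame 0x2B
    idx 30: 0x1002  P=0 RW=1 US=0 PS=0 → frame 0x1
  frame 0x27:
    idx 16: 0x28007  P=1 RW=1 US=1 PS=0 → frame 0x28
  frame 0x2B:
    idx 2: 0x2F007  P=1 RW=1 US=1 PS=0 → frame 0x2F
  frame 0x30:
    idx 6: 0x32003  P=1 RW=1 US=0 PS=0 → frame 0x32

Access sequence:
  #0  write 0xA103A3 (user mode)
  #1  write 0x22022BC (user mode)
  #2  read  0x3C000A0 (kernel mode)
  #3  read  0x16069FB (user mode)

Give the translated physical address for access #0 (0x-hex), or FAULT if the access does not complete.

Per-access translation:
#0 VA=0xA103A3 (w,user):
  L0: frame=0x26 idx=5 entry=0x27007 [P=1 RW=1 US=1 PS=0]
  L1: frame=0x27 idx=16 entry=0x28007 [P=1 RW=1 US=1 PS=0]
  ⇒ phys 0x283A3  [2 reads]
#1 VA=0x22022BC (w,user):
  L0: frame=0x26 idx=17 entry=0x2B007 [P=1 RW=1 US=1 PS=0]
  L1: frame=0x2B idx=2 entry=0x2F007 [P=1 RW=1 US=1 PS=0]
  ⇒ phys 0x2F2BC  [2 reads]
#2 VA=0x3C000A0 (r,kernel):
  L0: frame=0x26 idx=30 entry=0x1002 [P=0 RW=1 US=0 PS=0]
  ⇒ fault: PAGE_NOT_PRESENT  — 1 lookups
#3 VA=0x16069FB (r,user):
  L0: frame=0x26 idx=11 entry=0x30007 [P=1 RW=1 US=1 PS=0]
  L1: frame=0x30 idx=6 entry=0x32003 [P=1 RW=1 US=0 PS=0]
  ⇒ fault: PROTECTION_VIOLATION  — 2 lookups

Access #0 PA: 0x283A3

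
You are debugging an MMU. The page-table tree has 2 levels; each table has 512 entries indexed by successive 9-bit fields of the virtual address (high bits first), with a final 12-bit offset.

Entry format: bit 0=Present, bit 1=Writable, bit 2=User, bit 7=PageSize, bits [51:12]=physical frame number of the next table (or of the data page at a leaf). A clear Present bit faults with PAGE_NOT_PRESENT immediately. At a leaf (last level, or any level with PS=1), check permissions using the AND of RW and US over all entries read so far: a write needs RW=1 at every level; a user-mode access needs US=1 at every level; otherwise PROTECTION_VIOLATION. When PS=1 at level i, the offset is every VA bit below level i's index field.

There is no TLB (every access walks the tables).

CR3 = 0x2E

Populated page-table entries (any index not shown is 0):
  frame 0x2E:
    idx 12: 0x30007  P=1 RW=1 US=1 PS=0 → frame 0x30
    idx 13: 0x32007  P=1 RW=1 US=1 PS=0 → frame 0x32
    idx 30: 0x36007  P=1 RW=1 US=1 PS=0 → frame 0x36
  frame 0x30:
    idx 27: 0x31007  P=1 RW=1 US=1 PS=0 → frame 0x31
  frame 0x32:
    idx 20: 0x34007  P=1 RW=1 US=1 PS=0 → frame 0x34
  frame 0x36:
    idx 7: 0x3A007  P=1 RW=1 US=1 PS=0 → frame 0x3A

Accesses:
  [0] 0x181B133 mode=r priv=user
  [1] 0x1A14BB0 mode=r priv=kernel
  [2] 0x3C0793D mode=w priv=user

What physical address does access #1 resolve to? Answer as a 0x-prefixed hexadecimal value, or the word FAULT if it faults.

Per-access translation:
#0 VA=0x181B133 (r,user):
  lvl0: tbl 0x2E, slot 12 ⇒ 0x30007 (P1/RW1/US1/PS0)
  lvl1: tbl 0x30, slot 27 ⇒ 0x31007 (P1/RW1/US1/PS0)
  → PA=0x31133  (2 entries read)
#1 VA=0x1A14BB0 (r,kernel):
  lvl0: tbl 0x2E, slot 13 ⇒ 0x32007 (P1/RW1/US1/PS0)
  lvl1: tbl 0x32, slot 20 ⇒ 0x34007 (P1/RW1/US1/PS0)
  → PA=0x34BB0  (2 entries read)
#2 VA=0x3C0793D (w,user):
  lvl0: tbl 0x2E, slot 30 ⇒ 0x36007 (P1/RW1/US1/PS0)
  lvl1: tbl 0x36, slot 7 ⇒ 0x3A007 (P1/RW1/US1/PS0)
  → PA=0x3A93D  (2 entries read)

Access #1 PA: 0x34BB0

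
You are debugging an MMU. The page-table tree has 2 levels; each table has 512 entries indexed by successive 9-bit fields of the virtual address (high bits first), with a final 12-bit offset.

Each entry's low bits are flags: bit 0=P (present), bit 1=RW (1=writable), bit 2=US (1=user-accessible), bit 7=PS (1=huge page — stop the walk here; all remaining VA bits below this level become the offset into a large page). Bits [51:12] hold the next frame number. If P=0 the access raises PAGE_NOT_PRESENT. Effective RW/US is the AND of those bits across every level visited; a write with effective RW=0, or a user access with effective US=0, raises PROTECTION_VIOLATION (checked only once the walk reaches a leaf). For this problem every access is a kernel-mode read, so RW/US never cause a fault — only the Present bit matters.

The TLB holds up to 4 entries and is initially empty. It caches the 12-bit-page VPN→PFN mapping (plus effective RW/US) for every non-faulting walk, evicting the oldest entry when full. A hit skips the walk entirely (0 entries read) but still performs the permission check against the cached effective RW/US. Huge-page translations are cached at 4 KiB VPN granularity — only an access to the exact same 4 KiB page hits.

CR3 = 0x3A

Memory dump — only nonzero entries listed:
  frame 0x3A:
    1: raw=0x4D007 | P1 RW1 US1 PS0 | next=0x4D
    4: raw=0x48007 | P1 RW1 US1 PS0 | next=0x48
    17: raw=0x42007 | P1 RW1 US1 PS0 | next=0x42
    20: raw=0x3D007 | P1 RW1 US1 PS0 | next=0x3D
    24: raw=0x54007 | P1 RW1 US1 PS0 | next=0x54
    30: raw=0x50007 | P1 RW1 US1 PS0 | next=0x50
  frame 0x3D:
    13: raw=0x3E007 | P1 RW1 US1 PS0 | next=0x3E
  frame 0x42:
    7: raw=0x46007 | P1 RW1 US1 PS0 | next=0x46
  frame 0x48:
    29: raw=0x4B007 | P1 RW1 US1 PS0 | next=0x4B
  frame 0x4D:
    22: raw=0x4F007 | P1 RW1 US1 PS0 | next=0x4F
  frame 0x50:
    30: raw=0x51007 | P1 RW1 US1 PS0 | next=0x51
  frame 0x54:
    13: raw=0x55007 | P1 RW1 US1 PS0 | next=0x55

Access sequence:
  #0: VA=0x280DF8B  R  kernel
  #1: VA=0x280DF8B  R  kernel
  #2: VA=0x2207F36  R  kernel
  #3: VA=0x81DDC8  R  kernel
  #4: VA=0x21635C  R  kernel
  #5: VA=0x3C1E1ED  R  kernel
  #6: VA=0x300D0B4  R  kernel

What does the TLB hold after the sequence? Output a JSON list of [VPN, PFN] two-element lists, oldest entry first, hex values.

Per-access translation:
#0 VA=0x280DF8B (r,kernel):
  lvl0: tbl 0x3A, slot 20 ⇒ 0x3D007 (P1/RW1/US1/PS0)
  lvl1: tbl 0x3D, slot 13 ⇒ 0x3E007 (P1/RW1/US1/PS0)
  → PA=0x3EF8B  (2 entries read)
#1 VA=0x280DF8B (r,kernel):
  TLB hit vpn=0x280D → PA=0x3EF8B
#2 VA=0x2207F36 (r,kernel):
  lvl0: tbl 0x3A, slot 17 ⇒ 0x42007 (P1/RW1/US1/PS0)
  lvl1: tbl 0x42, slot 7 ⇒ 0x46007 (P1/RW1/US1/PS0)
  → PA=0x46F36  (2 entries read)
#3 VA=0x81DDC8 (r,kernel):
  lvl0: tbl 0x3A, slot 4 ⇒ 0x48007 (P1/RW1/US1/PS0)
  lvl1: tbl 0x48, slot 29 ⇒ 0x4B007 (P1/RW1/US1/PS0)
  → PA=0x4BDC8  (2 entries read)
#4 VA=0x21635C (r,kernel):
  lvl0: tbl 0x3A, slot 1 ⇒ 0x4D007 (P1/RW1/US1/PS0)
  lvl1: tbl 0x4D, slot 22 ⇒ 0x4F007 (P1/RW1/US1/PS0)
  → PA=0x4F35C  (2 entries read)
#5 VA=0x3C1E1ED (r,kernel):
  lvl0: tbl 0x3A, slot 30 ⇒ 0x50007 (P1/RW1/US1/PS0)
  lvl1: tbl 0x50, slot 30 ⇒ 0x51007 (P1/RW1/US1/PS0)
  → PA=0x511ED  (2 entries read)
#6 VA=0x300D0B4 (r,kernel):
  lvl0: tbl 0x3A, slot 24 ⇒ 0x54007 (P1/RW1/US1/PS0)
  lvl1: tbl 0x54, slot 13 ⇒ 0x55007 (P1/RW1/US1/PS0)
  → PA=0x550B4  (2 entries read)

TLB: [["0x81D", "0x4B"], ["0x216", "0x4F"], ["0x3C1E", "0x51"], ["0x300D", "0x55"]]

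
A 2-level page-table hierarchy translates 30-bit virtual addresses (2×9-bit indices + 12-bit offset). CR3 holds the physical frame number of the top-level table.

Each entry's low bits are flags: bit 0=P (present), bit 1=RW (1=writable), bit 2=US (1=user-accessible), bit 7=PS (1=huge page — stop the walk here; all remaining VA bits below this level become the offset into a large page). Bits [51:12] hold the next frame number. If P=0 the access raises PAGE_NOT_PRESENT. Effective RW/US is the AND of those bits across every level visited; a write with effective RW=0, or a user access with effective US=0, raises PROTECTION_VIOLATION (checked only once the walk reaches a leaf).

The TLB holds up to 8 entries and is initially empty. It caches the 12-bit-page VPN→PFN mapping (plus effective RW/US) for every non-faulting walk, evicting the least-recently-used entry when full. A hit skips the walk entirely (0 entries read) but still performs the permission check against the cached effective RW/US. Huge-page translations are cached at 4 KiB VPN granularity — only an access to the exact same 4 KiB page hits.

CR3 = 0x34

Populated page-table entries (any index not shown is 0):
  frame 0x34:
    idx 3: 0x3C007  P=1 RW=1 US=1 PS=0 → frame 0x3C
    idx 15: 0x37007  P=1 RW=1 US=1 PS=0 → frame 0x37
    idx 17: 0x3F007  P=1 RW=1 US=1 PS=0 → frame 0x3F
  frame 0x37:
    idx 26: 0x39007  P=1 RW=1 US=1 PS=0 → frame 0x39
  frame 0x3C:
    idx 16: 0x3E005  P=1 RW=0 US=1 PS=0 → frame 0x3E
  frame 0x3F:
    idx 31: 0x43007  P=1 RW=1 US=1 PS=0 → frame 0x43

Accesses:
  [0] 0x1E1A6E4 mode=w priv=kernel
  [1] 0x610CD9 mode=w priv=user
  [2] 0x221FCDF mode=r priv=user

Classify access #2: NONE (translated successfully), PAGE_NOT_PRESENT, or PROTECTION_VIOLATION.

Per-access translation:
#0 VA=0x1E1A6E4 (w,kernel):
  L0: frame=0x34 idx=15 entry=0x37007 [P=1 RW=1 US=1 PS=0]
  L1: frame=0x37 idx=26 entry=0x39007 [P=1 RW=1 US=1 PS=0]
  → PA=0x396E4  (2 entries read)
#1 VA=0x610CD9 (w,user):
  L0: frame=0x34 idx=3 entry=0x3C007 [P=1 RW=1 US=1 PS=0]
  L1: frame=0x3C idx=16 entry=0x3E005 [P=1 RW=0 US=1 PS=0]
  ⇒ fault: PROTECTION_VIOLATION  — 2 lookups
#2 VA=0x221FCDF (r,user):
  L0: frame=0x34 idx=17 entry=0x3F007 [P=1 RW=1 US=1 PS=0]
  L1: frame=0x3F idx=31 entry=0x43007 [P=1 RW=1 US=1 PS=0]
  → PA=0x43CDF  (2 entries read)

Access #2 fault: NONE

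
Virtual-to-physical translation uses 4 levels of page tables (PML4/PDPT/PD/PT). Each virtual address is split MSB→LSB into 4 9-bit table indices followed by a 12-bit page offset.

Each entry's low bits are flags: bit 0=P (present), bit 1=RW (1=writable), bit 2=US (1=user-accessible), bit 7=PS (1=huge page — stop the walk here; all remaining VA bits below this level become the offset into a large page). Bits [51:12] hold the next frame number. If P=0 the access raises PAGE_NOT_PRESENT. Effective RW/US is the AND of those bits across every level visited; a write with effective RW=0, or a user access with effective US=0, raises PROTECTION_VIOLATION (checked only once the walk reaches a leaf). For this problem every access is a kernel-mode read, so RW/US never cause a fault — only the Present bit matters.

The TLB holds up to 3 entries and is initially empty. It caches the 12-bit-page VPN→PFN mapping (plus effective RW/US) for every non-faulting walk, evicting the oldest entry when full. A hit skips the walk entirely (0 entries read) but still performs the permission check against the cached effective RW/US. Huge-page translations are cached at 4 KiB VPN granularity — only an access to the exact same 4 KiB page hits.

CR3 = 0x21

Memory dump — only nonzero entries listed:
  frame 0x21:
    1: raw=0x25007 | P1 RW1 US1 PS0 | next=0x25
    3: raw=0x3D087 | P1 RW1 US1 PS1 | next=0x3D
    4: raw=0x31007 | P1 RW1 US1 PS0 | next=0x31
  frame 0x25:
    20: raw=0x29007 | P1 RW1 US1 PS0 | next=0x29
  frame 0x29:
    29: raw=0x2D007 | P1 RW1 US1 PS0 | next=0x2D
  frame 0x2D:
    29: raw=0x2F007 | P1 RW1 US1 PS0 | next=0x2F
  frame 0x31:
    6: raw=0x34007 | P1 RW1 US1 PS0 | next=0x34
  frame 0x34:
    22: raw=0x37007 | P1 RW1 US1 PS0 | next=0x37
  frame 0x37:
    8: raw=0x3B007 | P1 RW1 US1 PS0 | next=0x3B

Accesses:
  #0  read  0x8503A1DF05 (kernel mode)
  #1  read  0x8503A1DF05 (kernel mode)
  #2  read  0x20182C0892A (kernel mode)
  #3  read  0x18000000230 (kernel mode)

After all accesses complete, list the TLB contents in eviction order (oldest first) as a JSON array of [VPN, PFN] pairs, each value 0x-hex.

Walk each access:
#0 VA=0x8503A1DF05 (r,kernel):
  [0] read 0x21 idx=1: raw=0x25007 flags P=1 W=1 U=1 S=0
  [1] read 0x25 idx=20: raw=0x29007 flags P=1 W=1 U=1 S=0
  [2] read 0x29 idx=29: raw=0x2D007 flags P=1 W=1 U=1 S=0
  [3] read 0x2D idx=29: raw=0x2F007 flags P=1 W=1 U=1 S=0
  → PA=0x2FF05  (4 entries read)
#1 VA=0x8503A1DF05 (r,kernel):
  TLB hit vpn=0x8503A1D → PA=0x2FF05
#2 VA=0x20182C0892A (r,kernel):
  [0] read 0x21 idx=4: raw=0x31007 flags P=1 W=1 U=1 S=0
  [1] read 0x31 idx=6: raw=0x34007 flags P=1 W=1 U=1 S=0
  [2] read 0x34 idx=22: raw=0x37007 flags P=1 W=1 U=1 S=0
  [3] read 0x37 idx=8: raw=0x3B007 flags P=1 W=1 U=1 S=0
  → PA=0x3B92A  (4 entries read)
#3 VA=0x18000000230 (r,kernel):
  [0] read 0x21 idx=3: raw=0x3D087 flags P=1 W=1 U=1 S=1
  → PA=0x3D230 (huge @L0)  (1 entries read)

TLB: [["0x8503A1D", "0x2F"], ["0x20182C08", "0x3B"], ["0x18000000", "0x3D"]]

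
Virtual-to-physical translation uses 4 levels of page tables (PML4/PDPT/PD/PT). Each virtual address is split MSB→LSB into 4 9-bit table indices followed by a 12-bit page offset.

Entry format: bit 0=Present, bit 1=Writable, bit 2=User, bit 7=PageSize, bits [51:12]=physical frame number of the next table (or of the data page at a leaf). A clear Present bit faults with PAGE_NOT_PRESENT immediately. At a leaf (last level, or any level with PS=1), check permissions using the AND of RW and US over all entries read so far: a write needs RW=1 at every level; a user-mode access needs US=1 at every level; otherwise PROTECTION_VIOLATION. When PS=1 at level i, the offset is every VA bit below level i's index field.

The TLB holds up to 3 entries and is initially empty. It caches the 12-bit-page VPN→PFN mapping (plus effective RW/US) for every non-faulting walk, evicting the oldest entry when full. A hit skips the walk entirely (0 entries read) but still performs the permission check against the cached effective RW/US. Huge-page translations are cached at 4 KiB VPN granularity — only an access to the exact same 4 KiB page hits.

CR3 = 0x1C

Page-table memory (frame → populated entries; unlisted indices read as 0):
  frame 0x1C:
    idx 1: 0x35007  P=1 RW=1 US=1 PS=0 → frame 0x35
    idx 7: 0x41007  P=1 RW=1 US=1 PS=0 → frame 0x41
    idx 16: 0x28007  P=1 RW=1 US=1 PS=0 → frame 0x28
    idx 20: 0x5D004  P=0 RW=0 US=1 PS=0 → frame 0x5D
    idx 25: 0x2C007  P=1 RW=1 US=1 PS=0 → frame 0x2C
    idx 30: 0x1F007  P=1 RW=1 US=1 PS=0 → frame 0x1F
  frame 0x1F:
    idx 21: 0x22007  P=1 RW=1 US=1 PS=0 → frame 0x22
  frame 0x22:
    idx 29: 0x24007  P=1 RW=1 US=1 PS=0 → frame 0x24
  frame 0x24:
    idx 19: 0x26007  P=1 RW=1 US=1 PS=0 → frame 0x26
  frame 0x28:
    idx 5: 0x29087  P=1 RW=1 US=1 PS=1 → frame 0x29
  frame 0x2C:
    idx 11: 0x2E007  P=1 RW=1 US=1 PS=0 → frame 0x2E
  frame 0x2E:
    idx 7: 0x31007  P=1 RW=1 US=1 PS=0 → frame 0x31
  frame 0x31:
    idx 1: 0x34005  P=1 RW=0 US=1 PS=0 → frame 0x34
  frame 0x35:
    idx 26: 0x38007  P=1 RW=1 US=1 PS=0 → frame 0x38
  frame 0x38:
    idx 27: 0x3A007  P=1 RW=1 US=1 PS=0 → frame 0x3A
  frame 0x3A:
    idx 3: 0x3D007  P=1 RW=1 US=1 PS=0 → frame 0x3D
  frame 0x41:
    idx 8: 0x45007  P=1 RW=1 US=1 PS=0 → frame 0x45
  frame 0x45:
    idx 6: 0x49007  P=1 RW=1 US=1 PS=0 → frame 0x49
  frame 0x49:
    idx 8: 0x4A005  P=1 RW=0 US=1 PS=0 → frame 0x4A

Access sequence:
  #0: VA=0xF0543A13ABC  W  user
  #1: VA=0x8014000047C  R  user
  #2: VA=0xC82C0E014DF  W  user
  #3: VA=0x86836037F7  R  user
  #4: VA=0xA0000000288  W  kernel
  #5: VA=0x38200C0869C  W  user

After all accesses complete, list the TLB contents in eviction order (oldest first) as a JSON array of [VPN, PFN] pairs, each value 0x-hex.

Trace:
#0 VA=0xF0543A13ABC (w,user):
  lvl0: tbl 0x1C, slot 30 ⇒ 0x1F007 (P1/RW1/US1/PS0)
  lvl1: tbl 0x1F, slot 21 ⇒ 0x22007 (P1/RW1/US1/PS0)
  lvl2: tbl 0x22, slot 29 ⇒ 0x24007 (P1/RW1/US1/PS0)
  lvl3: tbl 0x24, slot 19 ⇒ 0x26007 (P1/RW1/US1/PS0)
  ⇒ phys 0x26ABC  [4 reads]
#1 VA=0x8014000047C (r,user):
  lvl0: tbl 0x1C, slot 16 ⇒ 0x28007 (P1/RW1/US1/PS0)
  lvl1: tbl 0x28, slot 5 ⇒ 0x29087 (P1/RW1/US1/PS1)
  ⇒ phys 0x2947C (huge @L1)  [2 reads]
#2 VA=0xC82C0E014DF (w,user):
  lvl0: tbl 0x1C, slot 25 ⇒ 0x2C007 (P1/RW1/US1/PS0)
  lvl1: tbl 0x2C, slot 11 ⇒ 0x2E007 (P1/RW1/US1/PS0)
  lvl2: tbl 0x2E, slot 7 ⇒ 0x31007 (P1/RW1/US1/PS0)
  lvl3: tbl 0x31, slot 1 ⇒ 0x34005 (P1/RW0/US1/PS0)
  ✗ PROTECTION_VIOLATION  [4 reads]
#3 VA=0x86836037F7 (r,user):
  lvl0: tbl 0x1C, slot 1 ⇒ 0x35007 (P1/RW1/US1/PS0)
  lvl1: tbl 0x35, slot 26 ⇒ 0x38007 (P1/RW1/US1/PS0)
  lvl2: tbl 0x38, slot 27 ⇒ 0x3A007 (P1/RW1/US1/PS0)
  lvl3: tbl 0x3A, slot 3 ⇒ 0x3D007 (P1/RW1/US1/PS0)
  ⇒ phys 0x3D7F7  [4 reads]
#4 VA=0xA0000000288 (w,kernel):
  lvl0: tbl 0x1C, slot 20 ⇒ 0x5D004 (P0/RW0/US1/PS0)
  ✗ PAGE_NOT_PRESENT  [1 reads]
#5 VA=0x38200C0869C (w,user):
  lvl0: tbl 0x1C, slot 7 ⇒ 0x41007 (P1/RW1/US1/PS0)
  lvl1: tbl 0x41, slot 8 ⇒ 0x45007 (P1/RW1/US1/PS0)
  lvl2: tbl 0x45, slot 6 ⇒ 0x49007 (P1/RW1/US1/PS0)
  lvl3: tbl 0x49, slot 8 ⇒ 0x4A005 (P1/RW0/US1/PS0)
  ✗ PROTECTION_VIOLATION  [4 reads]

TLB: [["0xF0543A13", "0x26"], ["0x80140000", "0x29"], ["0x8683603", "0x3D"]]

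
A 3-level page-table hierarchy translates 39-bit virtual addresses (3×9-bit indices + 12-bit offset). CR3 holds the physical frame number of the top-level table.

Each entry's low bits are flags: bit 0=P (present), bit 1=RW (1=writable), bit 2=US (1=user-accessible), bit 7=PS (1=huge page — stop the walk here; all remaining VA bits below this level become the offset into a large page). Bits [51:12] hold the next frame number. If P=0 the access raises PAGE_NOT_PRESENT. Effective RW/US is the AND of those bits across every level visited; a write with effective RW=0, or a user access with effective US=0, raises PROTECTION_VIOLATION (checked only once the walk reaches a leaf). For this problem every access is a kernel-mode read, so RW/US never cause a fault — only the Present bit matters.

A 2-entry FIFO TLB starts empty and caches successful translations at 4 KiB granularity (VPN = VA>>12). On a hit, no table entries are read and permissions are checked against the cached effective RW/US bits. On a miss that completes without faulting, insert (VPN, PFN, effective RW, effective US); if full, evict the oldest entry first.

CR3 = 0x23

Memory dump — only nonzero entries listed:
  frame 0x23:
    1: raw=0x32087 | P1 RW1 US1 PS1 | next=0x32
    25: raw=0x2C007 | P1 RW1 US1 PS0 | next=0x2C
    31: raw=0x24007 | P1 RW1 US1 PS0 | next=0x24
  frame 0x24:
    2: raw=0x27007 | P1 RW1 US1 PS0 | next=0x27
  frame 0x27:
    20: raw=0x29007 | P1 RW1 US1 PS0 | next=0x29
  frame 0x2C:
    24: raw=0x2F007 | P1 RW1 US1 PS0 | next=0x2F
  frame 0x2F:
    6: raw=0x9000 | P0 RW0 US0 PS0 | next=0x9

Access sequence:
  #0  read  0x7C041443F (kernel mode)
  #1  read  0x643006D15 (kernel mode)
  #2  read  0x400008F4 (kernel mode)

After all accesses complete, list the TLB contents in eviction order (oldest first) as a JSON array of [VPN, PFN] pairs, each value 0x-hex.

Walk each access:
#0 VA=0x7C041443F (r,kernel):
  L0: frame=0x23 idx=31 entry=0x24007 [P=1 RW=1 US=1 PS=0]
  L1: frame=0x24 idx=2 entry=0x27007 [P=1 RW=1 US=1 PS=0]
  L2: frame=0x27 idx=20 entry=0x29007 [P=1 RW=1 US=1 PS=0]
  → PA=0x2943F  (3 entries read)
#1 VA=0x643006D15 (r,kernel):
  L0: frame=0x23 idx=25 entry=0x2C007 [P=1 RW=1 US=1 PS=0]
  L1: frame=0x2C idx=24 entry=0x2F007 [P=1 RW=1 US=1 PS=0]
  L2: frame=0x2F idx=6 entry=0x9000 [P=0 RW=0 US=0 PS=0]
  → PAGE_NOT_PRESENT  (3 entries read)
#2 VA=0x400008F4 (r,kernel):
  L0: frame=0x23 idx=1 entry=0x32087 [P=1 RW=1 US=1 PS=1]
  → PA=0x328F4 (huge @L0)  (1 entries read)

TLB: [["0x7C0414", "0x29"], ["0x40000", "0x32"]]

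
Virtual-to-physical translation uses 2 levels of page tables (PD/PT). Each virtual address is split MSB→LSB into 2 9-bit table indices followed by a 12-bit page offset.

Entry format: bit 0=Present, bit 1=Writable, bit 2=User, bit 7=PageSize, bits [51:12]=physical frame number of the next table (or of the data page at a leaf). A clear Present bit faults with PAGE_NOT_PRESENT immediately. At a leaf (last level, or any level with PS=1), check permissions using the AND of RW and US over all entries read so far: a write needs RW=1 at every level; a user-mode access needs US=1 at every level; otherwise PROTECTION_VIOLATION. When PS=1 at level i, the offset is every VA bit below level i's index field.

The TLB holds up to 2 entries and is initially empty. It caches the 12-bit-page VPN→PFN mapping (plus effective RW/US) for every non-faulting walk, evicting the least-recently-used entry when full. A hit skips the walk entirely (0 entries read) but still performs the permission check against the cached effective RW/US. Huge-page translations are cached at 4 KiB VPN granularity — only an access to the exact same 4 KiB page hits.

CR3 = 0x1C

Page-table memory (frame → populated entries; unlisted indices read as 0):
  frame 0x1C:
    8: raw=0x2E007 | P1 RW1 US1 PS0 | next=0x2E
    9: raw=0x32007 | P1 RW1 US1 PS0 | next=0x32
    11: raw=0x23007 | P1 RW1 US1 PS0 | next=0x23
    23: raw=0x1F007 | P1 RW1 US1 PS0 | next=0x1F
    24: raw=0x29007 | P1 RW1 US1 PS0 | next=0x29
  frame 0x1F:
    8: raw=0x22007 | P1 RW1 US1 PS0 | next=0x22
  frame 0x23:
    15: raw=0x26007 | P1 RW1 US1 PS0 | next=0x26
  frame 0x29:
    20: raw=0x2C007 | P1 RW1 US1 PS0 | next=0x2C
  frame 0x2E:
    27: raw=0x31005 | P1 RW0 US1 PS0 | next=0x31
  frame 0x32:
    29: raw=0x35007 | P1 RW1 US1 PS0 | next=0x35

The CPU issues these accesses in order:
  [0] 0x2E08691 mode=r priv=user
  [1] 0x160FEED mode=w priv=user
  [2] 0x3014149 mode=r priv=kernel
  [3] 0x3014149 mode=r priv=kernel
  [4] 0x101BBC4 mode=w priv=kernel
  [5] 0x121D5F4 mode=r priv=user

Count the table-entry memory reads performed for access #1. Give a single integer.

Per-access translation:
#0 VA=0x2E08691 (r,user):
  [0] read 0x1C idx=23: raw=0x1F007 flags P=1 W=1 U=1 S=0
  [1] read 0x1F idx=8: raw=0x22007 flags P=1 W=1 U=1 S=0
  ⇒ phys 0x22691  [2 reads]
#1 VA=0x160FEED (w,user):
  [0] read 0x1C idx=11: raw=0x23007 flags P=1 W=1 U=1 S=0
  [1] read 0x23 idx=15: raw=0x26007 flags P=1 W=1 U=1 S=0
  ⇒ phys 0x26EED  [2 reads]
#2 VA=0x3014149 (r,kernel):
  [0] read 0x1C idx=24: raw=0x29007 flags P=1 W=1 U=1 S=0
  [1] read 0x29 idx=20: raw=0x2C007 flags P=1 W=1 U=1 S=0
  ⇒ phys 0x2C149  [2 reads]
#3 VA=0x3014149 (r,kernel):
  TLB hit vpn=0x3014 → PA=0x2C149
#4 VA=0x101BBC4 (w,kernel):
  [0] read 0x1C idx=8: raw=0x2E007 flags P=1 W=1 U=1 S=0
  [1] read 0x2E idx=27: raw=0x31005 flags P=1 W=0 U=1 S=0
  ✗ PROTECTION_VIOLATION  [2 reads]
#5 VA=0x121D5F4 (r,user):
  [0] read 0x1C idx=9: raw=0x32007 flags P=1 W=1 U=1 S=0
  [1] read 0x32 idx=29: raw=0x35007 flags P=1 W=1 U=1 S=0
  ⇒ phys 0x355F4  [2 reads]

Entries read for #1: 2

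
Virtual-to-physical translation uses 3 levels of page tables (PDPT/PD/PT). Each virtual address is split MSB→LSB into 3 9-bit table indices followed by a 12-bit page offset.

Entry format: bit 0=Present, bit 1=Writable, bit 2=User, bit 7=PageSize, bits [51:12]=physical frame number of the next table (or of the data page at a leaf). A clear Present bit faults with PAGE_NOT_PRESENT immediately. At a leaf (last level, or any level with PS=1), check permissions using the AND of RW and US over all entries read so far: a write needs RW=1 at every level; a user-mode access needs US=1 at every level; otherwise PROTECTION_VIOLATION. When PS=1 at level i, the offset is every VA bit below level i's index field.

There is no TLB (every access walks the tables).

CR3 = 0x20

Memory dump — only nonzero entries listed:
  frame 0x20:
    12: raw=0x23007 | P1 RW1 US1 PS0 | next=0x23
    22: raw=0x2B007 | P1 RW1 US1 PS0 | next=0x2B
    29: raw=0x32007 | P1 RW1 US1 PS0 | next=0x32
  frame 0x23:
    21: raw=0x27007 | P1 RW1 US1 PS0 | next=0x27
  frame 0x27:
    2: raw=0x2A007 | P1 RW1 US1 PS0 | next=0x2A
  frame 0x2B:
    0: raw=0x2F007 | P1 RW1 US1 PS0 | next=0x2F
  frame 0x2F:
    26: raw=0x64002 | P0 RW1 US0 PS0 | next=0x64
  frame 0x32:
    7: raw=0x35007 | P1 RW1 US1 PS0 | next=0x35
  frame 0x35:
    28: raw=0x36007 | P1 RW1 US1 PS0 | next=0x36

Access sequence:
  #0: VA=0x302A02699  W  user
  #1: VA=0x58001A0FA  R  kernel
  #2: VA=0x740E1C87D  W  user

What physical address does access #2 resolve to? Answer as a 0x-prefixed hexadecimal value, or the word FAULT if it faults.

Per-access translation:
#0 VA=0x302A02699 (w,user):
  L0 @0x20[12] → 0x23007  P=1,RW=1,US=1,PS=0
  L1 @0x23[21] → 0x27007  P=1,RW=1,US=1,PS=0
  L2 @0x27[2] → 0x2A007  P=1,RW=1,US=1,PS=0
  ✓ 0x2A699  — 3 lookups
#1 VA=0x58001A0FA (r,kernel):
  L0 @0x20[22] → 0x2B007  P=1,RW=1,US=1,PS=0
  L1 @0x2B[0] → 0x2F007  P=1,RW=1,US=1,PS=0
  L2 @0x2F[26] → 0x64002  P=0,RW=1,US=0,PS=0
  ⇒ fault: PAGE_NOT_PRESENT  — 3 lookups
#2 VA=0x740E1C87D (w,user):
  L0 @0x20[29] → 0x32007  P=1,RW=1,US=1,PS=0
  L1 @0x32[7] → 0x35007  P=1,RW=1,US=1,PS=0
  L2 @0x35[28] → 0x36007  P=1,RW=1,US=1,PS=0
  ✓ 0x3687D  — 3 lookups

Access #2 PA: 0x3687D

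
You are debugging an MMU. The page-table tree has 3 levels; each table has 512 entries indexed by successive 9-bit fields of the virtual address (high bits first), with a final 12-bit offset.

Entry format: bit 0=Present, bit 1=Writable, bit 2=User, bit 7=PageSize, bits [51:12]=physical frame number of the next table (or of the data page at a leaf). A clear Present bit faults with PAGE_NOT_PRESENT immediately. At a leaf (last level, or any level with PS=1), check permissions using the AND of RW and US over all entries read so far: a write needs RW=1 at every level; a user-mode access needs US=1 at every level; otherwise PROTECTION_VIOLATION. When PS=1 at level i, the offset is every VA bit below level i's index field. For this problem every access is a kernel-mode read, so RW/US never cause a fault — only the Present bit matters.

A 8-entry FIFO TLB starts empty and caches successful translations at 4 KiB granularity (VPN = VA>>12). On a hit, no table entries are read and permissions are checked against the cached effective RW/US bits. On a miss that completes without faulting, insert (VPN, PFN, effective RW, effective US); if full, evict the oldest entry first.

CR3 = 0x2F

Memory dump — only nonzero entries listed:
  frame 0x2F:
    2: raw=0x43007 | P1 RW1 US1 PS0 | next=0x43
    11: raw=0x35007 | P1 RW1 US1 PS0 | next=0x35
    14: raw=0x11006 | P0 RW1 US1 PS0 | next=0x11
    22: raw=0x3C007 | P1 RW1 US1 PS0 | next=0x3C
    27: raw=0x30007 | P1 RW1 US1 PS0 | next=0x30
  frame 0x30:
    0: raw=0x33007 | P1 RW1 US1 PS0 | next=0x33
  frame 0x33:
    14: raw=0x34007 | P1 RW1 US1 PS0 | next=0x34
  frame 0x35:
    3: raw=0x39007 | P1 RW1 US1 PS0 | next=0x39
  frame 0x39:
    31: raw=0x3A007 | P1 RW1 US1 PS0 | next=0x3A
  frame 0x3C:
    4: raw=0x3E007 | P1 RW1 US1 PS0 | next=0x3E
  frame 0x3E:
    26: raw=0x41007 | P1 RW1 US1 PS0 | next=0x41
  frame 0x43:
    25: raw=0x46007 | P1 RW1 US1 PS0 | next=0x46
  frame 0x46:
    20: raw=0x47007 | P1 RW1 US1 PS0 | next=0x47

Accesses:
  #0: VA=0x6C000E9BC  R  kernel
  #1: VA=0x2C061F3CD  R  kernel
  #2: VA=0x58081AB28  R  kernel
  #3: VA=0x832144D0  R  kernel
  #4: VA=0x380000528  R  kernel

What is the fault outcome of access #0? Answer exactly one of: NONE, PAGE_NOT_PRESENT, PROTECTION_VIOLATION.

Trace:
#0 VA=0x6C000E9BC (r,kernel):
  lvl0: tbl 0x2F, slot 27 ⇒ 0x30007 (P1/RW1/US1/PS0)
  lvl1: tbl 0x30, slot 0 ⇒ 0x33007 (P1/RW1/US1/PS0)
  lvl2: tbl 0x33, slot 14 ⇒ 0x34007 (P1/RW1/US1/PS0)
  ✓ 0x349BC  — 3 lookups
#1 VA=0x2C061F3CD (r,kernel):
  lvl0: tbl 0x2F, slot 11 ⇒ 0x35007 (P1/RW1/US1/PS0)
  lvl1: tbl 0x35, slot 3 ⇒ 0x39007 (P1/RW1/US1/PS0)
  lvl2: tbl 0x39, slot 31 ⇒ 0x3A007 (P1/RW1/US1/PS0)
  ✓ 0x3A3CD  — 3 lookups
#2 VA=0x58081AB28 (r,kernel):
  lvl0: tbl 0x2F, slot 22 ⇒ 0x3C007 (P1/RW1/US1/PS0)
  lvl1: tbl 0x3C, slot 4 ⇒ 0x3E007 (P1/RW1/US1/PS0)
  lvl2: tbl 0x3E, slot 26 ⇒ 0x41007 (P1/RW1/US1/PS0)
  ✓ 0x41B28  — 3 lookups
#3 VA=0x832144D0 (r,kernel):
  lvl0: tbl 0x2F, slot 2 ⇒ 0x43007 (P1/RW1/US1/PS0)
  lvl1: tbl 0x43, slot 25 ⇒ 0x46007 (P1/RW1/US1/PS0)
  lvl2: tbl 0x46, slot 20 ⇒ 0x47007 (P1/RW1/US1/PS0)
  ✓ 0x474D0  — 3 lookups
#4 VA=0x380000528 (r,kernel):
  lvl0: tbl 0x2F, slot 14 ⇒ 0x11006 (P0/RW1/US1/PS0)
  ⇒ fault: PAGE_NOT_PRESENT  — 1 lookups

Access #0 fault: NONE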